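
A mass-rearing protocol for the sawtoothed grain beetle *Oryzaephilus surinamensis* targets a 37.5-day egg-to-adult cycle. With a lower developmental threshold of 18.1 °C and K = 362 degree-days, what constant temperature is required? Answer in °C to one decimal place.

27.8 °C

Required daily accumulation = 362 / 37.5 = 9.653 DD/day.
T = T_base + 9.653 = 18.1 + 9.653 = 27.753 ≈ 27.8 °C.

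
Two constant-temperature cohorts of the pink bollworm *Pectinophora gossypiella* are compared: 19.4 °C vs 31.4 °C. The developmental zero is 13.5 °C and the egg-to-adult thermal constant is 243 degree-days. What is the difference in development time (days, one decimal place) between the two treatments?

27.6 days

At 19.4 °C: 243 / (19.4 − 13.5) = 243 / 5.9 = 41.186 d.
At 31.4 °C: 243 / (31.4 − 13.5) = 243 / 17.9 = 13.575 d.
Difference = |41.186 − 13.575| = 27.611 ≈ 27.6 days.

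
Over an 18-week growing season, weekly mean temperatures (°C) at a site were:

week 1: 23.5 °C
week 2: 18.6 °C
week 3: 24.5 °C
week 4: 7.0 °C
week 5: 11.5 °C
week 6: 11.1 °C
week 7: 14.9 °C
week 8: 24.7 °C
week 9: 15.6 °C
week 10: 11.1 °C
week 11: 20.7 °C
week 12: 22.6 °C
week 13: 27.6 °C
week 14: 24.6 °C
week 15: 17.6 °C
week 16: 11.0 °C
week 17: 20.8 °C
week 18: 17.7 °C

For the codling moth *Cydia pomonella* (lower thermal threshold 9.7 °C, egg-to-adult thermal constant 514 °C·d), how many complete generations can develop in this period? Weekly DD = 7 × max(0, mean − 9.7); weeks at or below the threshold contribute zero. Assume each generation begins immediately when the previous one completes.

2 generations

Weekly DD (7 × max(0, T̄ − 9.7)): 96.6, 62.3, 103.6, 0.0, 12.6, 9.8, 36.4, 105.0, 41.3, 9.8, 77.0, 90.3, 125.3, 104.3, 55.3, 9.1, 77.7, 56.0.
Season total = 1072.4 DD.
Complete generations = ⌊1072.4 / 514⌋ = 2.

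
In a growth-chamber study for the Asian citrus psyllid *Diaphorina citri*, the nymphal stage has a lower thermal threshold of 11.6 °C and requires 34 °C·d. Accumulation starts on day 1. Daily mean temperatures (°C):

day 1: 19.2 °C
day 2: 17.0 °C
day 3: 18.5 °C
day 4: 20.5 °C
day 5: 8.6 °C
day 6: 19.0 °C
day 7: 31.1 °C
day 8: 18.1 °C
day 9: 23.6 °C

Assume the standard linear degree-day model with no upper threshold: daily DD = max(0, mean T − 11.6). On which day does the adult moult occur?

day 6

Daily DD above 11.6 °C: 7.6, 5.4, 6.9, 8.9, 0.0, 7.4, 19.5, 6.5, 12.0.
Cumulative: 7.6, 13.0, 19.9, 28.8, 28.8, 36.2, 55.7, 62.2, 74.2.
The total first reaches 34 DD on day 6.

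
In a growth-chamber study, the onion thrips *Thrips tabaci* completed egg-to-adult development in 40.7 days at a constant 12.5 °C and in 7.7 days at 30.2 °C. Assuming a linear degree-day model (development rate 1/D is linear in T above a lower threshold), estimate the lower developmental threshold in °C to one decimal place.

8.4 °C

Under the model K = D·(T − T_b), so D₁·(T₁ − T_b) = D₂·(T₂ − T_b).
40.7·(12.5 − T_b) = 7.7·(30.2 − T_b)
T_b = (40.7·12.5 − 7.7·30.2) / (40.7 − 7.7) = 276.21 / 33.0 = 8.370 °C ≈ 8.4 °C.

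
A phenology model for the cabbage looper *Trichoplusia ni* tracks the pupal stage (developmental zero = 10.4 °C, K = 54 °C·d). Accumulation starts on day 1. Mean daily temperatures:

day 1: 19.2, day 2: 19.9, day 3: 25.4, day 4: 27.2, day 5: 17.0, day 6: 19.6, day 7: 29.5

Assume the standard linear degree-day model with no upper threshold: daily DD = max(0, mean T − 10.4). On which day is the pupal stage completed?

day 5

Daily DD above 10.4 °C: 8.8, 9.5, 15.0, 16.8, 6.6, 9.2, 19.1.
Cumulative: 8.8, 18.3, 33.3, 50.1, 56.7, 65.9, 85.0.
The total first reaches 54 DD on day 5.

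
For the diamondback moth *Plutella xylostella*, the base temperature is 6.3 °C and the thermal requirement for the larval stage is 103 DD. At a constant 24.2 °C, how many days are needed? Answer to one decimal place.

5.8 days

Daily accumulation = 24.2 − 6.3 = 17.9 DD/day.
Duration = 103 / 17.9 = 5.754 ≈ 5.8 days.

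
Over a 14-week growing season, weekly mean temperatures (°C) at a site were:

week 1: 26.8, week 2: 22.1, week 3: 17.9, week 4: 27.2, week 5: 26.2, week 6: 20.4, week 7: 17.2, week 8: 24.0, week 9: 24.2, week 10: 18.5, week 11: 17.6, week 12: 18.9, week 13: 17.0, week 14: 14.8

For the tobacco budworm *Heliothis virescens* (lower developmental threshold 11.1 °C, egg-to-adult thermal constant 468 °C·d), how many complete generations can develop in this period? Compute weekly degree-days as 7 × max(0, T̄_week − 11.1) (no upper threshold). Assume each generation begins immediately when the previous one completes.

Weekly DD (7 × max(0, T̄ − 11.1)): 109.9, 77.0, 47.6, 112.7, 105.7, 65.1, 42.7, 90.3, 91.7, 51.8, 45.5, 54.6, 41.3, 25.9.
Season total = 961.8 DD.
Complete generations = ⌊961.8 / 468⌋ = 2.

2 generations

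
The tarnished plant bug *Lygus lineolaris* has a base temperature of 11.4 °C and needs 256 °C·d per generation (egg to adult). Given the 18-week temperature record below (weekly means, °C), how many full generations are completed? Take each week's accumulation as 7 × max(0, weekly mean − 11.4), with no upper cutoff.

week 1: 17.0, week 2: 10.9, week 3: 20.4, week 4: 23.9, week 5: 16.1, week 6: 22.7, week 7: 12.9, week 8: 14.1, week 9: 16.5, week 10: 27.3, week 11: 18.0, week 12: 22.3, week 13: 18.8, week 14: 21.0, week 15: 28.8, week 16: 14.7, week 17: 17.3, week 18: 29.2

Weekly DD (7 × max(0, T̄ − 11.4)): 39.2, 0.0, 63.0, 87.5, 32.9, 79.1, 10.5, 18.9, 35.7, 111.3, 46.2, 76.3, 51.8, 67.2, 121.8, 23.1, 41.3, 124.6.
Season total = 1030.4 DD.
Complete generations = ⌊1030.4 / 256⌋ = 4.

4 generations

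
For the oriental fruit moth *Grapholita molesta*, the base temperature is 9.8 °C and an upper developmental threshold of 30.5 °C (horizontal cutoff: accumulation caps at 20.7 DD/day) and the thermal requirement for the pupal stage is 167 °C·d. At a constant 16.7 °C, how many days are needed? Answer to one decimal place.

24.2 days

Daily accumulation = 16.7 − 9.8 = 6.9 DD/day.
Duration = 167 / 6.9 = 24.203 ≈ 24.2 days.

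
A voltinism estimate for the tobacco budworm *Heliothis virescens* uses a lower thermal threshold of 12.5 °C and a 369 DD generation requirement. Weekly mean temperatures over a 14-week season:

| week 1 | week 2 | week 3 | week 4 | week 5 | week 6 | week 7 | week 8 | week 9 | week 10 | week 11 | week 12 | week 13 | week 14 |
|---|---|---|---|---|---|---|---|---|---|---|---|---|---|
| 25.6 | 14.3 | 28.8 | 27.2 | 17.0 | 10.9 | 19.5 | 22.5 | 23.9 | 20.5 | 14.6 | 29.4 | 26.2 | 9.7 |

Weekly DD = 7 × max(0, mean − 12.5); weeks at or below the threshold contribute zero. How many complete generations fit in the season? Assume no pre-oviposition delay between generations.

Weekly DD (7 × max(0, T̄ − 12.5)): 91.7, 12.6, 114.1, 102.9, 31.5, 0.0, 49.0, 70.0, 79.8, 56.0, 14.7, 118.3, 95.9, 0.0.
Season total = 836.5 DD.
Complete generations = ⌊836.5 / 369⌋ = 2.

2 generations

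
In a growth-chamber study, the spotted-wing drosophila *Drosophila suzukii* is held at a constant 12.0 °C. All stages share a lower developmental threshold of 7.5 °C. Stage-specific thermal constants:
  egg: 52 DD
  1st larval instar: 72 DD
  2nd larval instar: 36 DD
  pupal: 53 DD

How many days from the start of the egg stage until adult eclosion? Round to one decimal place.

Daily accumulation at 12.0 °C = 12.0 − 7.5 = 4.5 DD/day.
Total K = 52 + 72 + 36 + 53 = 213 DD.
Total duration = 213 / 4.5 = 47.333 ≈ 47.3 days.

47.3 days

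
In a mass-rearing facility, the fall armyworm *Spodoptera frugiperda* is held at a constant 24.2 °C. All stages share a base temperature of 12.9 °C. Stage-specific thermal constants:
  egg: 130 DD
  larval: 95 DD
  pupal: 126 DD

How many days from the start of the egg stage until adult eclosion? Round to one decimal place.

Daily accumulation at 24.2 °C = 24.2 − 12.9 = 11.3 DD/day.
Total K = 130 + 95 + 126 = 351 DD.
Total duration = 351 / 11.3 = 31.062 ≈ 31.1 days.

31.1 days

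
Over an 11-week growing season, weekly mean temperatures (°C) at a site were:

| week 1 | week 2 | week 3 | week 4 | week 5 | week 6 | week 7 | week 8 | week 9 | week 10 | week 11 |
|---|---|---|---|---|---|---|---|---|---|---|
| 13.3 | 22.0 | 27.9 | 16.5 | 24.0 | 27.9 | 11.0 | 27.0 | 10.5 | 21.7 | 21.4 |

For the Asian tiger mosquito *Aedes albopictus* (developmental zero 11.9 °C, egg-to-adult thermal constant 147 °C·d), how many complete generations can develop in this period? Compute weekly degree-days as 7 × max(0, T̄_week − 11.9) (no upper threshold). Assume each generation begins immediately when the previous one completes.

4 generations

Weekly DD (7 × max(0, T̄ − 11.9)): 9.8, 70.7, 112.0, 32.2, 84.7, 112.0, 0.0, 105.7, 0.0, 68.6, 66.5.
Season total = 662.2 DD.
Complete generations = ⌊662.2 / 147⌋ = 4.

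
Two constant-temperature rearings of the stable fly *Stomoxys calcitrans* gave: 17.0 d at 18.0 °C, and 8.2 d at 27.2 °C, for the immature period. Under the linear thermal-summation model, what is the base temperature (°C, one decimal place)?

Linear rate model ⇒ the product D·(T − T_b) is constant across temperatures.
17.0·(18.0 − T_b) = 8.2·(27.2 − T_b)
T_b = (17.0·18.0 − 8.2·27.2) / (17.0 − 8.2) = 82.96 / 8.8 = 9.427 °C ≈ 9.4 °C.

9.4 °C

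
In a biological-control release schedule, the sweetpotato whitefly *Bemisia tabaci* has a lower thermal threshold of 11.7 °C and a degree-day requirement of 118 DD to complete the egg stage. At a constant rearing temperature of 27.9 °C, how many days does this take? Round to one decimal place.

7.3 days

Daily accumulation = 27.9 − 11.7 = 16.2 DD/day.
Duration = 118 / 16.2 = 7.284 ≈ 7.3 days.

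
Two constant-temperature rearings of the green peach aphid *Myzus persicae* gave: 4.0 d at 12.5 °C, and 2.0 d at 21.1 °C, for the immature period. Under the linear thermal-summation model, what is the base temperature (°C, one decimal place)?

3.9 °C

Linear rate model ⇒ the product D·(T − T_b) is constant across temperatures.
4.0·(12.5 − T_b) = 2.0·(21.1 − T_b)
T_b = (4.0·12.5 − 2.0·21.1) / (4.0 − 2.0) = 7.80 / 2.0 = 3.900 °C ≈ 3.9 °C.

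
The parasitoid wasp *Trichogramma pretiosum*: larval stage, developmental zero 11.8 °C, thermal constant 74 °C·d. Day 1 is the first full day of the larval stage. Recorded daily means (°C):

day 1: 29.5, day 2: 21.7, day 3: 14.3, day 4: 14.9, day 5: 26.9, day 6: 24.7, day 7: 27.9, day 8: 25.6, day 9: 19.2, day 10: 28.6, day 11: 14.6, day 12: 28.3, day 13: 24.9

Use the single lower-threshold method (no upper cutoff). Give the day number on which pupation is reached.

day 7

Daily DD above 11.8 °C: 17.7, 9.9, 2.5, 3.1, 15.1, 12.9, 16.1, 13.8, 7.4, 16.8, 2.8, 16.5, 13.1.
Cumulative: 17.7, 27.6, 30.1, 33.2, 48.3, 61.2, 77.3, 91.1, 98.5, 115.3, 118.1, 134.6, 147.7.
The total first reaches 74 DD on day 7.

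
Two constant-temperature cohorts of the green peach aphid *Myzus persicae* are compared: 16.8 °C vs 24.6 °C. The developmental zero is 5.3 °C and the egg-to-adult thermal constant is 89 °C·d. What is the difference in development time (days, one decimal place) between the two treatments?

3.1 days

At 16.8 °C: 89 / (16.8 − 5.3) = 89 / 11.5 = 7.739 d.
At 24.6 °C: 89 / (24.6 − 5.3) = 89 / 19.3 = 4.611 d.
Difference = |7.739 − 4.611| = 3.128 ≈ 3.1 days.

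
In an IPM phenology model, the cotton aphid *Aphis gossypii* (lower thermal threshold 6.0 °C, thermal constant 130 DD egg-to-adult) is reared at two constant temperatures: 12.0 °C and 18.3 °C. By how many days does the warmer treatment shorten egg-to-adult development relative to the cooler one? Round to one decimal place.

11.1 days

At 12.0 °C: 130 / (12.0 − 6.0) = 130 / 6.0 = 21.667 d.
At 18.3 °C: 130 / (18.3 − 6.0) = 130 / 12.3 = 10.569 d.
Difference = |21.667 − 10.569| = 11.098 ≈ 11.1 days.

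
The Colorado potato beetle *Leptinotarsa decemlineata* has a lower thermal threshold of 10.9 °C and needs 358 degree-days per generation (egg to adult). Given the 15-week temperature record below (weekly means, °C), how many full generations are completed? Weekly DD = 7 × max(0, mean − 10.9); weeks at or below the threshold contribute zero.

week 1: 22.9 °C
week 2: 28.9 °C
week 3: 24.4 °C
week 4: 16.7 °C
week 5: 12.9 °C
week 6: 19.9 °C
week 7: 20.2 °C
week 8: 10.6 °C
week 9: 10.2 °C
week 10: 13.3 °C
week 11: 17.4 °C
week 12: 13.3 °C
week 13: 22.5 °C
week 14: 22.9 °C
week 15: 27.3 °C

Weekly DD (7 × max(0, T̄ − 10.9)): 84.0, 126.0, 94.5, 40.6, 14.0, 63.0, 65.1, 0.0, 0.0, 16.8, 45.5, 16.8, 81.2, 84.0, 114.8.
Season total = 846.3 DD.
Complete generations = ⌊846.3 / 358⌋ = 2.

2 generations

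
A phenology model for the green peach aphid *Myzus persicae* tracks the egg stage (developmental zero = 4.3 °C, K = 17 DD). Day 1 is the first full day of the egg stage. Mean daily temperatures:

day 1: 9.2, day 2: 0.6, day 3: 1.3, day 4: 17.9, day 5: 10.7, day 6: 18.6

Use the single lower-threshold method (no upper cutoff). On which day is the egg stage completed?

day 4

Daily DD above 4.3 °C: 4.9, 0.0, 0.0, 13.6, 6.4, 14.3.
Cumulative: 4.9, 4.9, 4.9, 18.5, 24.9, 39.2.
The total first reaches 17 DD on day 4.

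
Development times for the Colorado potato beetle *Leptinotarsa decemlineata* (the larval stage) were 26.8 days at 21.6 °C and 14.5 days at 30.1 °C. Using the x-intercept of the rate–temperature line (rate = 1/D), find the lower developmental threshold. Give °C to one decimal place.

11.6 °C

Linear rate model ⇒ the product D·(T − T_b) is constant across temperatures.
26.8·(21.6 − T_b) = 14.5·(30.1 − T_b)
T_b = (26.8·21.6 − 14.5·30.1) / (26.8 − 14.5) = 142.43 / 12.3 = 11.580 °C ≈ 11.6 °C.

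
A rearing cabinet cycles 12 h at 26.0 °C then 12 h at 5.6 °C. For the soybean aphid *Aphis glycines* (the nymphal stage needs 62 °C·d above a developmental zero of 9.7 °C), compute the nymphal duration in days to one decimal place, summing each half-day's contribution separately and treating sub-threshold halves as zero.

Day half: max(0, 26.0 − 9.7) × 0.5 = 16.3 × 0.5 = 8.15 DD.
Night half: max(0, 5.6 − 9.7) × 0.5 = 0.0 × 0.5 = 0.00 DD.
Per 24 h: 8.15 DD/day.
Duration = 62 / 8.15 = 7.607 ≈ 7.6 days.

7.6 days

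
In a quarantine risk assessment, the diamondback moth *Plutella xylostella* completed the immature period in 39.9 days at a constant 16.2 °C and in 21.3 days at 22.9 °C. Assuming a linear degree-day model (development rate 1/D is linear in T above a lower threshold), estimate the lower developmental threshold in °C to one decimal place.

8.5 °C

Linear rate model ⇒ the product D·(T − T_b) is constant across temperatures.
39.9·(16.2 − T_b) = 21.3·(22.9 − T_b)
T_b = (39.9·16.2 − 21.3·22.9) / (39.9 − 21.3) = 158.61 / 18.6 = 8.527 °C ≈ 8.5 °C.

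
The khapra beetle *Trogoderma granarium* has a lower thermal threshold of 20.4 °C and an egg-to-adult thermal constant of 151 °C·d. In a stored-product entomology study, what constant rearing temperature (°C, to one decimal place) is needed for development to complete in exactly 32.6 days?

Required daily accumulation = 151 / 32.6 = 4.632 DD/day.
T = T_base + 4.632 = 20.4 + 4.632 = 25.032 ≈ 25.0 °C.

25.0 °C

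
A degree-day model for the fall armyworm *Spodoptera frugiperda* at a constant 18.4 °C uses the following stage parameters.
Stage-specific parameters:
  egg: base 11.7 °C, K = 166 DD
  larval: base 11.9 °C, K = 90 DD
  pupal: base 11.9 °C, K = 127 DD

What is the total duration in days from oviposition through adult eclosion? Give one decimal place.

58.2 days

egg: 166 / (18.4 − 11.7) = 166 / 6.7 = 24.776 d.
larval: 90 / (18.4 − 11.9) = 90 / 6.5 = 13.846 d.
pupal: 127 / (18.4 − 11.9) = 127 / 6.5 = 19.538 d.
Sum = 58.161 ≈ 58.2 days.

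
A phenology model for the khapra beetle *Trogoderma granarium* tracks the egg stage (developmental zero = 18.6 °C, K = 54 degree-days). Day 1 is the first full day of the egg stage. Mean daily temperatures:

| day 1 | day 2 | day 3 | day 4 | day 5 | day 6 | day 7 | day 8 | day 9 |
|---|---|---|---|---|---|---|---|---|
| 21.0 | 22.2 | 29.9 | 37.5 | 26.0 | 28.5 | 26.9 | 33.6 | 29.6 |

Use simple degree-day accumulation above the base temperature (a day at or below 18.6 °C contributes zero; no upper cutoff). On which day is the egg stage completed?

Daily DD above 18.6 °C: 2.4, 3.6, 11.3, 18.9, 7.4, 9.9, 8.3, 15.0, 11.0.
Cumulative: 2.4, 6.0, 17.3, 36.2, 43.6, 53.5, 61.8, 76.8, 87.8.
The total first reaches 54 DD on day 7.

day 7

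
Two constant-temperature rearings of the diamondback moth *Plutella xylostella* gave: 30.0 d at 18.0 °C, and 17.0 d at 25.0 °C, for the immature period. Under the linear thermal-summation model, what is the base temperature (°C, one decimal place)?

8.8 °C

Under the model K = D·(T − T_b), so D₁·(T₁ − T_b) = D₂·(T₂ − T_b).
30.0·(18.0 − T_b) = 17.0·(25.0 − T_b)
T_b = (30.0·18.0 − 17.0·25.0) / (30.0 − 17.0) = 115.00 / 13.0 = 8.846 °C ≈ 8.8 °C.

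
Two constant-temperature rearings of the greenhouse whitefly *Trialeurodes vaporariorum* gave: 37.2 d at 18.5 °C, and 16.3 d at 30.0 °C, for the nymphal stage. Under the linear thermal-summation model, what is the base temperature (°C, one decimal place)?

Equal thermal constants: D₁(T₁ − T_b) = D₂(T₂ − T_b).
37.2·(18.5 − T_b) = 16.3·(30.0 − T_b)
T_b = (37.2·18.5 − 16.3·30.0) / (37.2 − 16.3) = 199.20 / 20.9 = 9.531 °C ≈ 9.5 °C.

9.5 °C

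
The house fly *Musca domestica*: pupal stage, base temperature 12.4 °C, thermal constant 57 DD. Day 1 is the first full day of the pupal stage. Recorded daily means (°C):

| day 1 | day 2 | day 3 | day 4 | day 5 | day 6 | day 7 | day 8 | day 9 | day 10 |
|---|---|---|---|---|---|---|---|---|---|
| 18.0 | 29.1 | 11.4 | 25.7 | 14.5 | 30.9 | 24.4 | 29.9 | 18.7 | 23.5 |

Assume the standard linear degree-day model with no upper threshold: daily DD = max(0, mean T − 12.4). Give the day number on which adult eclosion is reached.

day 7

Daily DD above 12.4 °C: 5.6, 16.7, 0.0, 13.3, 2.1, 18.5, 12.0, 17.5, 6.3, 11.1.
Cumulative: 5.6, 22.3, 22.3, 35.6, 37.7, 56.2, 68.2, 85.7, 92.0, 103.1.
The total first reaches 57 DD on day 7.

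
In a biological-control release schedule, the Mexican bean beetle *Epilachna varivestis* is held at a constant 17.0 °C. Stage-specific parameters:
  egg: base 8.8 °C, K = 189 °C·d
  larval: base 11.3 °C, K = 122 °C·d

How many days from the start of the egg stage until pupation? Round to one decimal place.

egg: 189 / (17.0 − 8.8) = 189 / 8.2 = 23.049 d.
larval: 122 / (17.0 − 11.3) = 122 / 5.7 = 21.404 d.
Sum = 44.452 ≈ 44.5 days.

44.5 days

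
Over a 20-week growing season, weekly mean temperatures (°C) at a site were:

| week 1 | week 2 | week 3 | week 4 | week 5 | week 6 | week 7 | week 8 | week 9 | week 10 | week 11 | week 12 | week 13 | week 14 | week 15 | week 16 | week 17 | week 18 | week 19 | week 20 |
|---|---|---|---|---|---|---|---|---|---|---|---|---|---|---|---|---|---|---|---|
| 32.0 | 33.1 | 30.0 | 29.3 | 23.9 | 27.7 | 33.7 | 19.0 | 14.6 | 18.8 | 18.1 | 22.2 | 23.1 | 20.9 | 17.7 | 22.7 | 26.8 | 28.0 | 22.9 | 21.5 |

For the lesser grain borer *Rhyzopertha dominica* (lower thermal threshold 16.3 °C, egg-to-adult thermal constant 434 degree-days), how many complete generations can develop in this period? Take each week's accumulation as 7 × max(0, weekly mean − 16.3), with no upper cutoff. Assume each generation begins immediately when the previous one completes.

Weekly DD (7 × max(0, T̄ − 16.3)): 109.9, 117.6, 95.9, 91.0, 53.2, 79.8, 121.8, 18.9, 0.0, 17.5, 12.6, 41.3, 47.6, 32.2, 9.8, 44.8, 73.5, 81.9, 46.2, 36.4.
Season total = 1131.9 DD.
Complete generations = ⌊1131.9 / 434⌋ = 2.

2 generations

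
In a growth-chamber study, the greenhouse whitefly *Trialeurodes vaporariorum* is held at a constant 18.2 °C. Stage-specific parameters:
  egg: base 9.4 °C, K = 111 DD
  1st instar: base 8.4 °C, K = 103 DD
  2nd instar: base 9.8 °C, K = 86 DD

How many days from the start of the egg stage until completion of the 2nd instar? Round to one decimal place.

33.4 days

egg: 111 / (18.2 − 9.4) = 111 / 8.8 = 12.614 d.
1st instar: 103 / (18.2 − 8.4) = 103 / 9.8 = 10.510 d.
2nd instar: 86 / (18.2 − 9.8) = 86 / 8.4 = 10.238 d.
Sum = 33.362 ≈ 33.4 days.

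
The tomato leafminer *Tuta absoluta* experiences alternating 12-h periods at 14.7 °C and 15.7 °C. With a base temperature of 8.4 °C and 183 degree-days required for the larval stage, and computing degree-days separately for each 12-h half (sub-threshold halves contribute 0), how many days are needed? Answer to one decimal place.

Day half: max(0, 14.7 − 8.4) × 0.5 = 6.3 × 0.5 = 3.15 DD.
Night half: max(0, 15.7 − 8.4) × 0.5 = 7.3 × 0.5 = 3.65 DD.
Per 24 h: 6.80 DD/day.
Duration = 183 / 6.80 = 26.912 ≈ 26.9 days.

26.9 days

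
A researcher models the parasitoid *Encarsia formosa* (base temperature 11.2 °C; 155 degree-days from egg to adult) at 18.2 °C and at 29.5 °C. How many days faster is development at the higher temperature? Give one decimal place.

At 18.2 °C: 155 / (18.2 − 11.2) = 155 / 7.0 = 22.143 d.
At 29.5 °C: 155 / (29.5 − 11.2) = 155 / 18.3 = 8.470 d.
Difference = |22.143 − 8.470| = 13.673 ≈ 13.7 days.

13.7 days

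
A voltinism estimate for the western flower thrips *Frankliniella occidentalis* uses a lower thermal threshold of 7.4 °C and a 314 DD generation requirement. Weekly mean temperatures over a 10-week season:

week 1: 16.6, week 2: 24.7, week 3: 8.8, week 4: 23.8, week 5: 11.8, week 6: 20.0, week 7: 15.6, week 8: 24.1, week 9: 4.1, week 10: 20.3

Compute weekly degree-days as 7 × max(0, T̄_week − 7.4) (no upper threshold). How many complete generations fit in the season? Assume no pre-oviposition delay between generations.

Weekly DD (7 × max(0, T̄ − 7.4)): 64.4, 121.1, 9.8, 114.8, 30.8, 88.2, 57.4, 116.9, 0.0, 90.3.
Season total = 693.7 DD.
Complete generations = ⌊693.7 / 314⌋ = 2.

2 generations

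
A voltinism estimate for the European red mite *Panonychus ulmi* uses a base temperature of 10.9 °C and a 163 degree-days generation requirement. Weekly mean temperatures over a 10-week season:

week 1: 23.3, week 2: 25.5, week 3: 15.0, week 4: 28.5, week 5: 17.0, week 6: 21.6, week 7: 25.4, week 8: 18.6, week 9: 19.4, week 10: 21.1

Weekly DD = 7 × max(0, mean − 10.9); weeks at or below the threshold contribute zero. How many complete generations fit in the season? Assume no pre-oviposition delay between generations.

Weekly DD (7 × max(0, T̄ − 10.9)): 86.8, 102.2, 28.7, 123.2, 42.7, 74.9, 101.5, 53.9, 59.5, 71.4.
Season total = 744.8 DD.
Complete generations = ⌊744.8 / 163⌋ = 4.

4 generations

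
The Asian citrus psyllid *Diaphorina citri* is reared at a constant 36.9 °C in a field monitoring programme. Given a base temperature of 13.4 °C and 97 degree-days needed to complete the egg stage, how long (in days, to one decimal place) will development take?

4.1 days

Daily accumulation = 36.9 − 13.4 = 23.5 DD/day.
Duration = 97 / 23.5 = 4.128 ≈ 4.1 days.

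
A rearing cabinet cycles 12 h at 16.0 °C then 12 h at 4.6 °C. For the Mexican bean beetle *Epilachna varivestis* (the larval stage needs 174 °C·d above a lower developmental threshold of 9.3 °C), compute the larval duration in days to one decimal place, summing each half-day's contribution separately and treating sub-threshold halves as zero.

Day half: max(0, 16.0 − 9.3) × 0.5 = 6.7 × 0.5 = 3.35 DD.
Night half: max(0, 4.6 − 9.3) × 0.5 = 0.0 × 0.5 = 0.00 DD.
Per 24 h: 3.35 DD/day.
Duration = 174 / 3.35 = 51.940 ≈ 51.9 days.

51.9 days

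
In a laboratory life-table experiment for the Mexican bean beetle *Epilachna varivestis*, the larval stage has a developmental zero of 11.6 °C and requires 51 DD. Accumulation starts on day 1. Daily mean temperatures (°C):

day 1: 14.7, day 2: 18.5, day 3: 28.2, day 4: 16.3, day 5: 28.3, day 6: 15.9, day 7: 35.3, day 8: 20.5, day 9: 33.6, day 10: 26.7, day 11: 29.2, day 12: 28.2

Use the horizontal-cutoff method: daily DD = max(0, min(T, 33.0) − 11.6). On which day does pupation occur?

Daily DD above 11.6 °C (capped at 21.4): 3.1, 6.9, 16.6, 4.7, 16.7, 4.3, 21.4, 8.9, 21.4, 15.1, 17.6, 16.6.
Cumulative: 3.1, 10.0, 26.6, 31.3, 48.0, 52.3, 73.7, 82.6, 104.0, 119.1, 136.7, 153.3.
The total first reaches 51 DD on day 6.

day 6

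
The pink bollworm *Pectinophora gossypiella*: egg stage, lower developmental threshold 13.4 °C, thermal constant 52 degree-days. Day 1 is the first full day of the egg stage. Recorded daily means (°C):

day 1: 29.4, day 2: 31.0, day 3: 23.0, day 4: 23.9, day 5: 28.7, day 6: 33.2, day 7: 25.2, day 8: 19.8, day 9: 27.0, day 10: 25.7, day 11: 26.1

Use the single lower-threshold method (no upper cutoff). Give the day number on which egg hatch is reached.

Daily DD above 13.4 °C: 16.0, 17.6, 9.6, 10.5, 15.3, 19.8, 11.8, 6.4, 13.6, 12.3, 12.7.
Cumulative: 16.0, 33.6, 43.2, 53.7, 69.0, 88.8, 100.6, 107.0, 120.6, 132.9, 145.6.
The total first reaches 52 DD on day 4.

day 4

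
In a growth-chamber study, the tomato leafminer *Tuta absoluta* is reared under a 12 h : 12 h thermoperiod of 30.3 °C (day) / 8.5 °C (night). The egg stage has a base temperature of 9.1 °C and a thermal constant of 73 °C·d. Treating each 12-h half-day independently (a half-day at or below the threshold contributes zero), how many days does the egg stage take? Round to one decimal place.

6.9 days

Day half: max(0, 30.3 − 9.1) × 0.5 = 21.2 × 0.5 = 10.60 DD.
Night half: max(0, 8.5 − 9.1) × 0.5 = 0.0 × 0.5 = 0.00 DD.
Per 24 h: 10.60 DD/day.
Duration = 73 / 10.60 = 6.887 ≈ 6.9 days.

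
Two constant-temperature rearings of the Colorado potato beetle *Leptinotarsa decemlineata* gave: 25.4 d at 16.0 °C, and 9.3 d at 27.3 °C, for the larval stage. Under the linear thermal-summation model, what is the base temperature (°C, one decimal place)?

9.5 °C

Equal thermal constants: D₁(T₁ − T_b) = D₂(T₂ − T_b).
25.4·(16.0 − T_b) = 9.3·(27.3 − T_b)
T_b = (25.4·16.0 − 9.3·27.3) / (25.4 − 9.3) = 152.51 / 16.1 = 9.473 °C ≈ 9.5 °C.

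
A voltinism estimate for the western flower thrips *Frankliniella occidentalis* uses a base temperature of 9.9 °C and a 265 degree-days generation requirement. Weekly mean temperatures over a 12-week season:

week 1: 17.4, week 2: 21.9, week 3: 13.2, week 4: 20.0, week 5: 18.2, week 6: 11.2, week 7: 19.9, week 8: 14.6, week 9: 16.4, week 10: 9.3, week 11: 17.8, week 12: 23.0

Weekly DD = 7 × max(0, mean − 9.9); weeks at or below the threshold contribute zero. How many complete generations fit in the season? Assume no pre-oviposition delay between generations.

Weekly DD (7 × max(0, T̄ − 9.9)): 52.5, 84.0, 23.1, 70.7, 58.1, 9.1, 70.0, 32.9, 45.5, 0.0, 55.3, 91.7.
Season total = 592.9 DD.
Complete generations = ⌊592.9 / 265⌋ = 2.

2 generations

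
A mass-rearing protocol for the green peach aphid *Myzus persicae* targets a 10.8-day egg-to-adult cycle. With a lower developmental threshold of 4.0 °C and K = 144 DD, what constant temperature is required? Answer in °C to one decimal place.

Required daily accumulation = 144 / 10.8 = 13.333 DD/day.
T = T_base + 13.333 = 4.0 + 13.333 = 17.333 ≈ 17.3 °C.

17.3 °C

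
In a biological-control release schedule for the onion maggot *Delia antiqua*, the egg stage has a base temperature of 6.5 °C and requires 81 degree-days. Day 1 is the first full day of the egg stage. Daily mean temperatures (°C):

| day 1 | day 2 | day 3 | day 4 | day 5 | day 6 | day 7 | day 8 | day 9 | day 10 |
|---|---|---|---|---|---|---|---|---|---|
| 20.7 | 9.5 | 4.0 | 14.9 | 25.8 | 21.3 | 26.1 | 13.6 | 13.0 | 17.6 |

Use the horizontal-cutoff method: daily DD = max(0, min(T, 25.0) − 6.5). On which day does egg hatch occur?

day 8

Daily DD above 6.5 °C (capped at 18.5): 14.2, 3.0, 0.0, 8.4, 18.5, 14.8, 18.5, 7.1, 6.5, 11.1.
Cumulative: 14.2, 17.2, 17.2, 25.6, 44.1, 58.9, 77.4, 84.5, 91.0, 102.1.
The total first reaches 81 DD on day 8.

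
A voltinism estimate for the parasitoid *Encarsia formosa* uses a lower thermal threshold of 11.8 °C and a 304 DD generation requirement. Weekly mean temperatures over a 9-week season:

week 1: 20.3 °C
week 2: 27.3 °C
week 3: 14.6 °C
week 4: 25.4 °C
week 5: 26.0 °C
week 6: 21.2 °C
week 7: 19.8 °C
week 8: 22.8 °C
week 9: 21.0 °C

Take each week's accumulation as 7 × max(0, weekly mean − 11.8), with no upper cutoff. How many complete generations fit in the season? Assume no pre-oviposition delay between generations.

2 generations

Weekly DD (7 × max(0, T̄ − 11.8)): 59.5, 108.5, 19.6, 95.2, 99.4, 65.8, 56.0, 77.0, 64.4.
Season total = 645.4 DD.
Complete generations = ⌊645.4 / 304⌋ = 2.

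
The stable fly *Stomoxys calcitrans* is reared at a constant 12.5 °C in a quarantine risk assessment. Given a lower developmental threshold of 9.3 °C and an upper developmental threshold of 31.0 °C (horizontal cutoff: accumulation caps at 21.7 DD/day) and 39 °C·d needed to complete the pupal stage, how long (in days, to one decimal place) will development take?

12.2 days

Daily accumulation = 12.5 − 9.3 = 3.2 DD/day.
Duration = 39 / 3.2 = 12.188 ≈ 12.2 days.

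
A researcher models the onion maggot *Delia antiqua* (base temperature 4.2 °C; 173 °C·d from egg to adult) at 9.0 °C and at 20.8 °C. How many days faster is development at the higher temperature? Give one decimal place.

At 9.0 °C: 173 / (9.0 − 4.2) = 173 / 4.8 = 36.042 d.
At 20.8 °C: 173 / (20.8 − 4.2) = 173 / 16.6 = 10.422 d.
Difference = |36.042 − 10.422| = 25.620 ≈ 25.6 days.

25.6 days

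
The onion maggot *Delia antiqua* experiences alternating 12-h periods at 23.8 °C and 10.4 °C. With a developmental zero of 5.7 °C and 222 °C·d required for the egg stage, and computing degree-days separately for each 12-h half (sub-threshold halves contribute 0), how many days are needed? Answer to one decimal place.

19.5 days

Day half: max(0, 23.8 − 5.7) × 0.5 = 18.1 × 0.5 = 9.05 DD.
Night half: max(0, 10.4 − 5.7) × 0.5 = 4.7 × 0.5 = 2.35 DD.
Per 24 h: 11.40 DD/day.
Duration = 222 / 11.40 = 19.474 ≈ 19.5 days.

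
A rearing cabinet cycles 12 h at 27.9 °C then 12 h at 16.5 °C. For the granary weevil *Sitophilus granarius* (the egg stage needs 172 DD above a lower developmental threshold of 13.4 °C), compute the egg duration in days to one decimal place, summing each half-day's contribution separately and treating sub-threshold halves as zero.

19.5 days

Day half: max(0, 27.9 − 13.4) × 0.5 = 14.5 × 0.5 = 7.25 DD.
Night half: max(0, 16.5 − 13.4) × 0.5 = 3.1 × 0.5 = 1.55 DD.
Per 24 h: 8.80 DD/day.
Duration = 172 / 8.80 = 19.545 ≈ 19.5 days.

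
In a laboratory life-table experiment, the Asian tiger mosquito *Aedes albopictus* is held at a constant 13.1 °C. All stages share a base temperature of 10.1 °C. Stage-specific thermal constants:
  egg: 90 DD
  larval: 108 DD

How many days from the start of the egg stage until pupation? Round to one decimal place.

66.0 days

Daily accumulation at 13.1 °C = 13.1 − 10.1 = 3.0 DD/day.
Total K = 90 + 108 = 198 DD.
Total duration = 198 / 3.0 = 66.000 ≈ 66.0 days.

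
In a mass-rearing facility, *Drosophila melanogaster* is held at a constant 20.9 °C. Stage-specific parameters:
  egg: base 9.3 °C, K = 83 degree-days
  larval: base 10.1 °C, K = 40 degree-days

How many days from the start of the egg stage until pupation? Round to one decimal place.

egg: 83 / (20.9 − 9.3) = 83 / 11.6 = 7.155 d.
larval: 40 / (20.9 − 10.1) = 40 / 10.8 = 3.704 d.
Sum = 10.859 ≈ 10.9 days.

10.9 days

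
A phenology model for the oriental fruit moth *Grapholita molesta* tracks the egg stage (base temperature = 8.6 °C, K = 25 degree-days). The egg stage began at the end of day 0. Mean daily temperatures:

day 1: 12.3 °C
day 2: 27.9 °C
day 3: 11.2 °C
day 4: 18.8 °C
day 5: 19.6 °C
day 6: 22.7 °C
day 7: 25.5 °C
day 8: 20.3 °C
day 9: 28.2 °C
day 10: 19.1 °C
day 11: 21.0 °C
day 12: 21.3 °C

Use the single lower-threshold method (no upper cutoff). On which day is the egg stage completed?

Daily DD above 8.6 °C: 3.7, 19.3, 2.6, 10.2, 11.0, 14.1, 16.9, 11.7, 19.6, 10.5, 12.4, 12.7.
Cumulative: 3.7, 23.0, 25.6, 35.8, 46.8, 60.9, 77.8, 89.5, 109.1, 119.6, 132.0, 144.7.
The total first reaches 25 DD on day 3.

day 3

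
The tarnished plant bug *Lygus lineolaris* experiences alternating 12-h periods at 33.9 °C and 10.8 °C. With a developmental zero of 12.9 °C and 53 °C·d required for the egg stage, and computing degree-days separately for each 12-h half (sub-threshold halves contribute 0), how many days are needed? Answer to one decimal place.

Day half: max(0, 33.9 − 12.9) × 0.5 = 21.0 × 0.5 = 10.50 DD.
Night half: max(0, 10.8 − 12.9) × 0.5 = 0.0 × 0.5 = 0.00 DD.
Per 24 h: 10.50 DD/day.
Duration = 53 / 10.50 = 5.048 ≈ 5.0 days.

5.0 days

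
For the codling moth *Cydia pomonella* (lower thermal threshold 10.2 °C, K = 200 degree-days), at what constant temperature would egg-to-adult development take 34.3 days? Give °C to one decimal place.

16.0 °C

Required daily accumulation = 200 / 34.3 = 5.831 DD/day.
T = T_base + 5.831 = 10.2 + 5.831 = 16.031 ≈ 16.0 °C.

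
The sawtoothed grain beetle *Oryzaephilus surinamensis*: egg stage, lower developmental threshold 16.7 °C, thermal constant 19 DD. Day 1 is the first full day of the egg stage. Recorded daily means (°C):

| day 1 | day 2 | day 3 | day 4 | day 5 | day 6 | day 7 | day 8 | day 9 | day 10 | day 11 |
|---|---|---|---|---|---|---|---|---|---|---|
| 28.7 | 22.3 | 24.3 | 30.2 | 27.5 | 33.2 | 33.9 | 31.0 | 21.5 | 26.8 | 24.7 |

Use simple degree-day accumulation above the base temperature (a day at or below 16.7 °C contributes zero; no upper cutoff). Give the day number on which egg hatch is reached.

day 3

Daily DD above 16.7 °C: 12.0, 5.6, 7.6, 13.5, 10.8, 16.5, 17.2, 14.3, 4.8, 10.1, 8.0.
Cumulative: 12.0, 17.6, 25.2, 38.7, 49.5, 66.0, 83.2, 97.5, 102.3, 112.4, 120.4.
The total first reaches 19 DD on day 3.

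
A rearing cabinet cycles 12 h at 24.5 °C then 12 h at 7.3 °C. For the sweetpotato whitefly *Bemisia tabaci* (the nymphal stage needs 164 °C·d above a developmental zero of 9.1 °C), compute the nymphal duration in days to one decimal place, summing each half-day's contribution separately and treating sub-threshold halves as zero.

Day half: max(0, 24.5 − 9.1) × 0.5 = 15.4 × 0.5 = 7.70 DD.
Night half: max(0, 7.3 − 9.1) × 0.5 = 0.0 × 0.5 = 0.00 DD.
Per 24 h: 7.70 DD/day.
Duration = 164 / 7.70 = 21.299 ≈ 21.3 days.

21.3 days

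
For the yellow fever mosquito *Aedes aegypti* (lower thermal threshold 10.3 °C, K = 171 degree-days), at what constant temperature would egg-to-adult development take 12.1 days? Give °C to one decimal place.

24.4 °C

Required daily accumulation = 171 / 12.1 = 14.132 DD/day.
T = T_base + 14.132 = 10.3 + 14.132 = 24.432 ≈ 24.4 °C.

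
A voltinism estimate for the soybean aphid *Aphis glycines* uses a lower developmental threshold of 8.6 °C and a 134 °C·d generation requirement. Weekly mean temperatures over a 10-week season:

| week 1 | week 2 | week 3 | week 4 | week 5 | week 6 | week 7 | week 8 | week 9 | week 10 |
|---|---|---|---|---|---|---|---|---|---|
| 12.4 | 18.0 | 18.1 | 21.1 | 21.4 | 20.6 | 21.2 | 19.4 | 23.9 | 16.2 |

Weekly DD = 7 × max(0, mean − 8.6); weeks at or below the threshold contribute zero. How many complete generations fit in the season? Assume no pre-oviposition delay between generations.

5 generations

Weekly DD (7 × max(0, T̄ − 8.6)): 26.6, 65.8, 66.5, 87.5, 89.6, 84.0, 88.2, 75.6, 107.1, 53.2.
Season total = 744.1 DD.
Complete generations = ⌊744.1 / 134⌋ = 5.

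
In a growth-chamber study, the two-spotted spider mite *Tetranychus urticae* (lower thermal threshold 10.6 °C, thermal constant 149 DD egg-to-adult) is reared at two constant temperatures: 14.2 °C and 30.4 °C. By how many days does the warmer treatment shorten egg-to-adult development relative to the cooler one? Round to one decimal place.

At 14.2 °C: 149 / (14.2 − 10.6) = 149 / 3.6 = 41.389 d.
At 30.4 °C: 149 / (30.4 − 10.6) = 149 / 19.8 = 7.525 d.
Difference = |41.389 − 7.525| = 33.864 ≈ 33.9 days.

33.9 days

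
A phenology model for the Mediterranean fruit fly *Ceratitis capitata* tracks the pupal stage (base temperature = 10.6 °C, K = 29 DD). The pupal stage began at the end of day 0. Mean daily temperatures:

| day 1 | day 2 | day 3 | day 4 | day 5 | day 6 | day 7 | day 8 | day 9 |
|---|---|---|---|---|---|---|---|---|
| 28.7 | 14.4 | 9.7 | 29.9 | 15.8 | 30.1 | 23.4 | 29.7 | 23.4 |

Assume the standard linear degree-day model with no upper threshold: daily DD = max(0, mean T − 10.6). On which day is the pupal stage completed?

Daily DD above 10.6 °C: 18.1, 3.8, 0.0, 19.3, 5.2, 19.5, 12.8, 19.1, 12.8.
Cumulative: 18.1, 21.9, 21.9, 41.2, 46.4, 65.9, 78.7, 97.8, 110.6.
The total first reaches 29 DD on day 4.

day 4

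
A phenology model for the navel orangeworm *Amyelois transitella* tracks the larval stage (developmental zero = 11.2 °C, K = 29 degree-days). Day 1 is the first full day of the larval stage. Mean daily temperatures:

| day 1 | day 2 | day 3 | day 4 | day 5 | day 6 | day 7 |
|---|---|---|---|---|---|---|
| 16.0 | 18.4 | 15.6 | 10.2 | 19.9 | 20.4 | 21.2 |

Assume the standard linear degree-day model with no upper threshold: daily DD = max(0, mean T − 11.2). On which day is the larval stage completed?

Daily DD above 11.2 °C: 4.8, 7.2, 4.4, 0.0, 8.7, 9.2, 10.0.
Cumulative: 4.8, 12.0, 16.4, 16.4, 25.1, 34.3, 44.3.
The total first reaches 29 DD on day 6.

day 6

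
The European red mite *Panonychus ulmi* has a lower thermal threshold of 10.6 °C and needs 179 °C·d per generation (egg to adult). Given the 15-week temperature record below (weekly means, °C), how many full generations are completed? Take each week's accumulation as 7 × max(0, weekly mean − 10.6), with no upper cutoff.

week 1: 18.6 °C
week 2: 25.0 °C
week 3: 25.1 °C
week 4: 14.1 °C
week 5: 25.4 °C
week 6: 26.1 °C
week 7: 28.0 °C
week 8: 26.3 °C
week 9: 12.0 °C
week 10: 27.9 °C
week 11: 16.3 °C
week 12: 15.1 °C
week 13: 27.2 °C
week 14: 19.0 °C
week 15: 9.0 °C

Weekly DD (7 × max(0, T̄ − 10.6)): 56.0, 100.8, 101.5, 24.5, 103.6, 108.5, 121.8, 109.9, 9.8, 121.1, 39.9, 31.5, 116.2, 58.8, 0.0.
Season total = 1103.9 DD.
Complete generations = ⌊1103.9 / 179⌋ = 6.

6 generations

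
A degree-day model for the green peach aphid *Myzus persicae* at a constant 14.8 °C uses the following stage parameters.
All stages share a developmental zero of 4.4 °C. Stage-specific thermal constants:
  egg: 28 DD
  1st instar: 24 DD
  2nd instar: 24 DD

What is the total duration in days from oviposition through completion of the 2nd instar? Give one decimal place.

7.3 days

Daily accumulation at 14.8 °C = 14.8 − 4.4 = 10.4 DD/day.
Total K = 28 + 24 + 24 = 76 DD.
Total duration = 76 / 10.4 = 7.308 ≈ 7.3 days.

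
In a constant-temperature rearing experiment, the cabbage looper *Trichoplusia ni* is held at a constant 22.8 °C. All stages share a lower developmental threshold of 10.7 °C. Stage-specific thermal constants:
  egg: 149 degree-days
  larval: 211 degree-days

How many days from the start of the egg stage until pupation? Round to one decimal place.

Daily accumulation at 22.8 °C = 22.8 − 10.7 = 12.1 DD/day.
Total K = 149 + 211 = 360 DD.
Total duration = 360 / 12.1 = 29.752 ≈ 29.8 days.

29.8 days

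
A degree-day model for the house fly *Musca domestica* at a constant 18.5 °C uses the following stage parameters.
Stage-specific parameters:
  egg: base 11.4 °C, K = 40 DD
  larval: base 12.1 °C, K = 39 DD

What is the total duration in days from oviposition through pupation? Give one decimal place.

11.7 days

egg: 40 / (18.5 − 11.4) = 40 / 7.1 = 5.634 d.
larval: 39 / (18.5 − 12.1) = 39 / 6.4 = 6.094 d.
Sum = 11.728 ≈ 11.7 days.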